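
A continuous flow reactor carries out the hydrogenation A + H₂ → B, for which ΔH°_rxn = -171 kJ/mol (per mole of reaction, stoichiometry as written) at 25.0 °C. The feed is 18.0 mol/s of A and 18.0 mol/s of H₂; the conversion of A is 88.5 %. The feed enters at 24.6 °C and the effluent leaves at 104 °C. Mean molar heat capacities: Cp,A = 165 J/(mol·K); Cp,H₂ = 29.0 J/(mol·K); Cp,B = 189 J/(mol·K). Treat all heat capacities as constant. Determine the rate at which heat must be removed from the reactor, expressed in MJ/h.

Extent of reaction ξ = 0.885 × 18.0 = 15.93 mol/s
Reaction term: ξ·ΔH°_rxn = 15.93 × -171 = -2724 kJ/s
Sensible, feed 24.6→25 °C: 1.3968 kJ/s
Outlet flows (mol/s): A 2.07, H₂ 2.07, B 15.93
Sensible, products 25→104 °C: 269.58 kJ/s
Q = ΔH = -2453.1 kJ/s = -2453.1 kW
Heat removed = 8831 MJ/h

Q_out = 8830 MJ/h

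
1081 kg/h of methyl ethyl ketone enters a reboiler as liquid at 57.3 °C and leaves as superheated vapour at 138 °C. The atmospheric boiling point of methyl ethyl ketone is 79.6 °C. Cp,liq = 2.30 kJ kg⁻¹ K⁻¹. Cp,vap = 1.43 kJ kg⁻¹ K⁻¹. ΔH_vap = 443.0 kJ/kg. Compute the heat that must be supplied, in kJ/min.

liquid 57.3→79.6 °C: 51.29 kJ/kg
vaporisation at 79.6 °C: 443 kJ/kg
vapour 79.6→138 °C: 83.512 kJ/kg
Δh = 51.29 + 443 + 83.512 = 577.8 kJ/kg
Q = ṁ·Δh = 1081 kg/h × 577.8 kJ/kg = 624600 kJ/h
|Q| = 173.5 kW = 10410 kJ/min

Q = 10400 kJ/min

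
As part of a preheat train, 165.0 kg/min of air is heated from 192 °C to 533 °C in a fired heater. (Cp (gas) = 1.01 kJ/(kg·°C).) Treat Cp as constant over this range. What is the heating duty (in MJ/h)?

Q = 3410 MJ/h

Q = ṁ·Cp·ΔT = 165.0 × 1.01 × (533 − 192) = 56828 kJ/min
Converting: 56828 / 60 s = 947.13 kW
Heating duty = 3409.7 MJ/h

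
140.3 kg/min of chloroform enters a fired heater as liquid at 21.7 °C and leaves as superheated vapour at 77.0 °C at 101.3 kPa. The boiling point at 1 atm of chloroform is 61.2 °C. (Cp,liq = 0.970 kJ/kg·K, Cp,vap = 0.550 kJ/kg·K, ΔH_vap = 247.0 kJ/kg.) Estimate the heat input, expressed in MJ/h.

liquid 21.7→61.2 °C: 38.315 kJ/kg
vaporisation at 61.2 °C: 247 kJ/kg
vapour 61.2→77.0 °C: 8.69 kJ/kg
Δh = 38.315 + 247 + 8.69 = 294 kJ/kg
Q = ṁ·Δh = 140.3 kg/min × 294 kJ/kg = 41249 kJ/min
|Q| = 687.48 kW = 2474.9 MJ/h

Q = 2470 MJ/h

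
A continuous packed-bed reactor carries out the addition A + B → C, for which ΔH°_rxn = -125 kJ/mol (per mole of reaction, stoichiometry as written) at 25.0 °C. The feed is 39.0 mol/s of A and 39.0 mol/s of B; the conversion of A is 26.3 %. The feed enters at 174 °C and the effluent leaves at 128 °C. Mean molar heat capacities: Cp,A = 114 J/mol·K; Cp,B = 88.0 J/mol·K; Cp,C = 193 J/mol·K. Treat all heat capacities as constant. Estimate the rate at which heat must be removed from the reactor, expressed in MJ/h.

Q_out = 5950 MJ/h

Extent of reaction ξ = 0.263 × 39.0 = 10.257 mol/s
Reaction term: ξ·ΔH°_rxn = 10.257 × -125 = -1282.1 kJ/s
Sensible, feed 174→25 °C: -1173.8 kJ/s
Outlet flows (mol/s): A 28.743, B 28.743, C 10.257
Sensible, products 25→128 °C: 801.93 kJ/s
Q = ΔH = -1654 kJ/s = -1654 kW
Heat removed = 5954.5 MJ/h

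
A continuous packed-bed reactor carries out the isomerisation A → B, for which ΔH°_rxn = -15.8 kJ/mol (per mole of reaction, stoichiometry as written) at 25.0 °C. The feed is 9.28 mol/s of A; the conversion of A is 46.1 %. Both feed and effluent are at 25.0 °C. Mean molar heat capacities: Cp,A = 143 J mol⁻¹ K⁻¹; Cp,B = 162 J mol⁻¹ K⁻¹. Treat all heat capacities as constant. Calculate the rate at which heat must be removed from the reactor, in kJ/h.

Q_out = 243000 kJ/h

Extent of reaction ξ = 0.461 × 9.28 = 4.2781 mol/s
Reaction term: ξ·ΔH°_rxn = 4.2781 × -15.8 = -67.594 kJ/s
Q = ΔH = -67.594 kJ/s = -67.594 kW
Heat removed = 243340 kJ/h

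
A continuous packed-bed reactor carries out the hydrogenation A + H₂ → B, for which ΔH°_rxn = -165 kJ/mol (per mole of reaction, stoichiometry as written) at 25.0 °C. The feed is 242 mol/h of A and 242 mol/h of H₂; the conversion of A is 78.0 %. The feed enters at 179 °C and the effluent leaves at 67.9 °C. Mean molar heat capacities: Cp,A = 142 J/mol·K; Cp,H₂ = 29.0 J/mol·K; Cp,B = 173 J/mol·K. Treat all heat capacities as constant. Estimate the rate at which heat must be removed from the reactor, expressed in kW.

Extent of reaction ξ = 0.780 × 242 = 188.76 mol/h
Reaction term: ξ·ΔH°_rxn = 188.76 × -165 = -31145 kJ/h
Sensible, feed 179→25 °C: -6372.8 kJ/h
Outlet flows (mol/h): A 53.24, H₂ 53.24, B 188.76
Sensible, products 25→67.9 °C: 1791.5 kJ/h
Q = ΔH = -35727 kJ/h = -9.9241 kW
Heat removed = 9.9241 kW

Q_out = 9.92 kW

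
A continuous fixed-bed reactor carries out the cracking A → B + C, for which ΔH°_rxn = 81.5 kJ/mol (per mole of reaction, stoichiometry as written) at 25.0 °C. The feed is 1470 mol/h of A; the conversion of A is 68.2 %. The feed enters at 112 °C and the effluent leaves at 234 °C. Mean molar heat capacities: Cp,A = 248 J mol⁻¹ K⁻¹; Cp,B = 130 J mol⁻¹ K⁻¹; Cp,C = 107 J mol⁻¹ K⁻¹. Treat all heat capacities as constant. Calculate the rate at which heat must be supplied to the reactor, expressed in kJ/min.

Extent of reaction ξ = 0.682 × 1470 = 1002.5 mol/h
Reaction term: ξ·ΔH°_rxn = 1002.5 × 81.5 = 81707 kJ/h
Sensible, feed 112→25 °C: -31717 kJ/h
Outlet flows (mol/h): A 467.46, B 1002.5, C 1002.5
Sensible, products 25→234 °C: 73888 kJ/h
Q = ΔH = 123880 kJ/h = 34.411 kW
Heat supplied = 2064.6 kJ/min

Q_in = 2060 kJ/min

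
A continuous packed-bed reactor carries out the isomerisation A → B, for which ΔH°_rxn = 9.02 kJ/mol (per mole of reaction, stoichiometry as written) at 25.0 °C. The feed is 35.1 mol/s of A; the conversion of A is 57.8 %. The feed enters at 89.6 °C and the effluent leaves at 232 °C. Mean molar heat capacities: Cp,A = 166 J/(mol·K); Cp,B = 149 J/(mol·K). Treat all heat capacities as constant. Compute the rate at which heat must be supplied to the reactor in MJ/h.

Q_in = 3390 MJ/h

Extent of reaction ξ = 0.578 × 35.1 = 20.288 mol/s
Reaction term: ξ·ΔH°_rxn = 20.288 × 9.02 = 183 kJ/s
Sensible, feed 89.6→25 °C: -376.4 kJ/s
Outlet flows (mol/s): A 14.812, B 20.288
Sensible, products 25→232 °C: 1134.7 kJ/s
Q = ΔH = 941.31 kJ/s = 941.31 kW
Heat supplied = 3388.7 MJ/h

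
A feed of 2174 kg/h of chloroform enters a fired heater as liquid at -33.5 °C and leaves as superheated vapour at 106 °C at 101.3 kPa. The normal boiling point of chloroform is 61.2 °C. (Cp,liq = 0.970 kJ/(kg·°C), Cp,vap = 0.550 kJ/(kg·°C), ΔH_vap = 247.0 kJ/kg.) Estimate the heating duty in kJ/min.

Q = 13200 kJ/min

liquid -33.5→61.2 °C: 91.859 kJ/kg
vaporisation at 61.2 °C: 247 kJ/kg
vapour 61.2→106 °C: 24.64 kJ/kg
Δh = 91.859 + 247 + 24.64 = 363.5 kJ/kg
Q = ṁ·Δh = 2174 kg/h × 363.5 kJ/kg = 790250 kJ/h
|Q| = 219.51 kW = 13171 kJ/min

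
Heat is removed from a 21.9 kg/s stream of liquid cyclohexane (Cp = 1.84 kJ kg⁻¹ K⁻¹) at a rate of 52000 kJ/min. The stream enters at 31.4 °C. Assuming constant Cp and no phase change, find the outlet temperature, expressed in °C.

T_out = 9.89 °C

Q = 52000 kJ/min = 866.67 kJ/s
ΔT = Q/(ṁ·Cp) = 866.67/(21.9×1.84) = 21.508 K
T_out = 31.4 − 21.508 = 9.8925 °C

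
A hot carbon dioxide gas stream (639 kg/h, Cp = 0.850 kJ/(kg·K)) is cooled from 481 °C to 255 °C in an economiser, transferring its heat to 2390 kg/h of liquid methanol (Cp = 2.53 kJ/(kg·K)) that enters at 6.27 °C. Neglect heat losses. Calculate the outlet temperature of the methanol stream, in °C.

Heat released by hot stream: Q = 639 × 0.850 × (481 − 255) = 122750 kJ/h
Energy balance on cold side (adiabatic exchanger): Q = ṁ_c·Cp_c·(T_c,out − T_c,in)
T_c,out = 6.27 + 122750/(2390 × 2.53) = 26.571 °C

T_c,out = 26.6 °C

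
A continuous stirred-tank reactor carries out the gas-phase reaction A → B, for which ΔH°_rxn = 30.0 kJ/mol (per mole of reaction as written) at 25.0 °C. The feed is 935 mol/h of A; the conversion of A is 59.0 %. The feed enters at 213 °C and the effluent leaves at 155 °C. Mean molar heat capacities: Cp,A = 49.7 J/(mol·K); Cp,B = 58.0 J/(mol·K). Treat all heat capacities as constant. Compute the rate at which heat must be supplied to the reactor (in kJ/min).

Extent of reaction ξ = 0.590 × 935 = 551.65 mol/h
Reaction term: ξ·ΔH°_rxn = 551.65 × 30.0 = 16550 kJ/h
Sensible, feed 213→25 °C: -8736.3 kJ/h
Outlet flows (mol/h): A 383.35, B 551.65
Sensible, products 25→155 °C: 6636.3 kJ/h
Q = ΔH = 14449 kJ/h = 4.0137 kW
Heat supplied = 240.82 kJ/min

Q_in = 241 kJ/min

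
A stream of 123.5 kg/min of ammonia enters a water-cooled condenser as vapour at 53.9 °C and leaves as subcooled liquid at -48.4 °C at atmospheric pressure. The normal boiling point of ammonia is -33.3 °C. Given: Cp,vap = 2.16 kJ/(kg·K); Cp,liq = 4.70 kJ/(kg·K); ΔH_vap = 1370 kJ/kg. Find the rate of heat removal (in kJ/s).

vapour 53.9→-33.3 °C: -188.35 kJ/kg
condensation at -33.3 °C: -1370 kJ/kg
liquid -33.3→-48.4 °C: -70.97 kJ/kg
Δh = -188.35 + -1370 + -70.97 = -1629.3 kJ/kg
Q = ṁ·Δh = 123.5 kg/min × -1629.3 kJ/kg = -201220 kJ/min
|Q| = 3353.7 kW

Q_c = 3350 kJ/s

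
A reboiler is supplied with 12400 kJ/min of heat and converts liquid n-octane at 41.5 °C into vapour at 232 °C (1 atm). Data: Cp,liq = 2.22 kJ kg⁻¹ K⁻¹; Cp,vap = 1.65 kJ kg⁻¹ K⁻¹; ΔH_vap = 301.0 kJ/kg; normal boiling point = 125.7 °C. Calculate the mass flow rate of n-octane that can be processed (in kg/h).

ṁ = 1120 kg/h

Δh = 2.22×(125.7−41.5) + 301.0 + 1.65×(232−125.7) = 663.32 kJ/kg
Q = 12400 kJ/min = 206.67 kJ/s = 744000 kJ/h
ṁ = Q/Δh = 744000 / 663.32 = 1121.6 kg/h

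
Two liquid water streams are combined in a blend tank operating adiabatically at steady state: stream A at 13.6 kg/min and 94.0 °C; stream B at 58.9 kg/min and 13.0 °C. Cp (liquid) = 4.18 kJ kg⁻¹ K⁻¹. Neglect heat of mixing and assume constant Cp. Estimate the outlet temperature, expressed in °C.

T_out = 28.2 °C

Energy balance with Q = 0: Σ ṁᵢCp,ᵢ(T_out − Tᵢ) = 0
T_out = Σ ṁᵢCp,ᵢTᵢ / Σ ṁᵢCp,ᵢ
      = 8544.3 / 303.05 = 28.194 °C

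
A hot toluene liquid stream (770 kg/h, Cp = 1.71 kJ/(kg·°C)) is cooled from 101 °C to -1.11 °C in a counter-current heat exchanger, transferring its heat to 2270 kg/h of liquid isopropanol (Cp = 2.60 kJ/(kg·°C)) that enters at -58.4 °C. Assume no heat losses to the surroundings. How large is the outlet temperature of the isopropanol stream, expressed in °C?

Heat released by hot stream: Q = 770 × 1.71 × (101 − -1.11) = 134450 kJ/h
Energy balance on cold side (adiabatic exchanger): Q = ṁ_c·Cp_c·(T_c,out − T_c,in)
T_c,out = -58.4 + 134450/(2270 × 2.60) = -35.62 °C

T_c,out = -35.6 °C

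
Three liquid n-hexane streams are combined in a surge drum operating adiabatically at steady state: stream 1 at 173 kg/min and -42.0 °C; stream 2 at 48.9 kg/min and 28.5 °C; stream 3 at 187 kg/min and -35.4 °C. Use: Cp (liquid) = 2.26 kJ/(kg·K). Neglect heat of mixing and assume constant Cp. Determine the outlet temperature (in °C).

T_out = -30.6 °C

No heat crosses the boundary, so H_out = H_in.
T_out = Σ ṁᵢCp,ᵢTᵢ / Σ ṁᵢCp,ᵢ
      = -28232 / 924.11 = -30.551 °C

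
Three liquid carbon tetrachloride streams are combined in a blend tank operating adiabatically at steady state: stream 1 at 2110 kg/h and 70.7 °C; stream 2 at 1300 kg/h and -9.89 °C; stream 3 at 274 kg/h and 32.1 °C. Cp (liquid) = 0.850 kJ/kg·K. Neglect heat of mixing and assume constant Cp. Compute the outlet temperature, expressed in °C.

Adiabatic, steady state ⇒ Σ ṁᵢCp,ᵢ(T_out − Tᵢ) = 0
T_out = Σ ṁᵢCp,ᵢTᵢ / Σ ṁᵢCp,ᵢ
      = 123350 / 3131.4 = 39.391 °C

T_out = 39.4 °C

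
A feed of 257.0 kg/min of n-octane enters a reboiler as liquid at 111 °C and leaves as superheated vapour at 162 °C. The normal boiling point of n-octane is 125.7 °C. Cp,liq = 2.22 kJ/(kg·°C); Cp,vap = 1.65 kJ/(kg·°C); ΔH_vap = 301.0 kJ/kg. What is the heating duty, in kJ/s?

Q = 1690 kJ/s

liquid 111→125.7 °C: 32.634 kJ/kg
vaporisation at 125.7 °C: 301 kJ/kg
vapour 125.7→162 °C: 59.895 kJ/kg
Δh = 32.634 + 301 + 59.895 = 393.53 kJ/kg
Q = ṁ·Δh = 257.0 kg/min × 393.53 kJ/kg = 101140 kJ/min
|Q| = 1685.6 kW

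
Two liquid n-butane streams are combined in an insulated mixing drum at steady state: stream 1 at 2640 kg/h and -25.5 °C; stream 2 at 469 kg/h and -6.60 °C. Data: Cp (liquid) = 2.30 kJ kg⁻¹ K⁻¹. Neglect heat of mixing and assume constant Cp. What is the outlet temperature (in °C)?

T_out = -22.6 °C

Adiabatic, steady state ⇒ Σ ṁᵢCp,ᵢ(T_out − Tᵢ) = 0
T_out = Σ ṁᵢCp,ᵢTᵢ / Σ ṁᵢCp,ᵢ
      = -161960 / 7150.7 = -22.649 °C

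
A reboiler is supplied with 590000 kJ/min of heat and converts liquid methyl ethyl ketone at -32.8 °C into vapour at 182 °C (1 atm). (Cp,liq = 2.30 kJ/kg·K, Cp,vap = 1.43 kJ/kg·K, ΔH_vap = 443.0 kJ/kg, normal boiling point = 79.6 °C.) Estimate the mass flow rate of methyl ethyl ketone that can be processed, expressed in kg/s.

Δh = 2.30×(79.6−-32.8) + 443.0 + 1.43×(182−79.6) = 847.95 kJ/kg
Q = 590000 kJ/min = 9833.3 kJ/s = 9833.3 kJ/s
ṁ = Q/Δh = 9833.3 / 847.95 = 11.597 kg/s

ṁ = 11.6 kg/s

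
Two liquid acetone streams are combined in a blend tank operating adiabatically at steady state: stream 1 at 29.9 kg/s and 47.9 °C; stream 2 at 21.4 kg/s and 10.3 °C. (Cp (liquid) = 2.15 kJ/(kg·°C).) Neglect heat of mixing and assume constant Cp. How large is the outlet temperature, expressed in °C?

T_out = 32.2 °C

Adiabatic, steady state ⇒ Σ ṁᵢCp,ᵢ(T_out − Tᵢ) = 0
T_out = Σ ṁᵢCp,ᵢTᵢ / Σ ṁᵢCp,ᵢ
      = 3553.2 / 110.29 = 32.215 °C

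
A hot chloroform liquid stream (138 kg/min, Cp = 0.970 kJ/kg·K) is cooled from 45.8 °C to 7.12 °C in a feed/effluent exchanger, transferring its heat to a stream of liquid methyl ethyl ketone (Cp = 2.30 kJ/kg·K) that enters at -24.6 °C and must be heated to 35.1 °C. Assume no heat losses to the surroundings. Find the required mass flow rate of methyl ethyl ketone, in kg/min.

Heat released by hot stream: Q = 138 × 0.970 × (45.8 − 7.12) = 5177.7 kJ/min
Energy balance on cold side (adiabatic exchanger): Q = ṁ_c·Cp_c·(T_c,out − T_c,in)
ṁ_c = 5177.7 / [2.30 × (35.1 − -24.6)] = 37.708 kg/min

ṁ_c = 37.7 kg/min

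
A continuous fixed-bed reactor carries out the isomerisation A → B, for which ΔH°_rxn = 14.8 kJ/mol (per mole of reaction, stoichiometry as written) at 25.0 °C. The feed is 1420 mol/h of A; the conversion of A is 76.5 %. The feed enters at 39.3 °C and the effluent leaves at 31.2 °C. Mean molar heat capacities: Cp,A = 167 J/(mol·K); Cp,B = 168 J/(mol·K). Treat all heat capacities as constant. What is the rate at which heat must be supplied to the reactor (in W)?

Extent of reaction ξ = 0.765 × 1420 = 1086.3 mol/h
Reaction term: ξ·ΔH°_rxn = 1086.3 × 14.8 = 16077 kJ/h
Sensible, feed 39.3→25 °C: -3391.1 kJ/h
Outlet flows (mol/h): A 333.7, B 1086.3
Sensible, products 25→31.2 °C: 1477 kJ/h
Q = ΔH = 14163 kJ/h = 3.9342 kW
Heat supplied = 3934.2 W

Q_in = 3930 W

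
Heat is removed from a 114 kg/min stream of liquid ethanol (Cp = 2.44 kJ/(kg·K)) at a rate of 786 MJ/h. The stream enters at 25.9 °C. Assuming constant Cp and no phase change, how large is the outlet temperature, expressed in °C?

Q = 786 MJ/h = 13100 kJ/min
ΔT = Q/(ṁ·Cp) = 13100/(114×2.44) = 47.095 K
T_out = 25.9 − 47.095 = -21.195 °C

T_out = -21.2 °C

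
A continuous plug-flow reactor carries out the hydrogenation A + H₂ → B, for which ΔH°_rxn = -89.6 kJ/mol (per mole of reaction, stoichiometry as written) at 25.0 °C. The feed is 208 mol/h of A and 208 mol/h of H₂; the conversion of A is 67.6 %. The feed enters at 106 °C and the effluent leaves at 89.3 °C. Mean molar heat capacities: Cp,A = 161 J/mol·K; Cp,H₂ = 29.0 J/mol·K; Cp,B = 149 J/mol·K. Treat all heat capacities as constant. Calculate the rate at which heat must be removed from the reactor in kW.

Extent of reaction ξ = 0.676 × 208 = 140.61 mol/h
Reaction term: ξ·ΔH°_rxn = 140.61 × -89.6 = -12598 kJ/h
Sensible, feed 106→25 °C: -3201.1 kJ/h
Outlet flows (mol/h): A 67.392, H₂ 67.392, B 140.61
Sensible, products 25→89.3 °C: 2170.5 kJ/h
Q = ΔH = -13629 kJ/h = -3.7859 kW
Heat removed = 3.7859 kW

Q_out = 3.79 kW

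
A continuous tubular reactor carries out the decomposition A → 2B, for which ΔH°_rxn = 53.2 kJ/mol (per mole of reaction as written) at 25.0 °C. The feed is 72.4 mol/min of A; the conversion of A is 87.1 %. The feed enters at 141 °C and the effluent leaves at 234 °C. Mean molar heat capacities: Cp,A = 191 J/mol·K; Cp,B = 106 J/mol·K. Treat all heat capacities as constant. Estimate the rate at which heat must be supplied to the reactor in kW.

Q_in = 82.0 kW

Extent of reaction ξ = 0.871 × 72.4 = 63.06 mol/min
Reaction term: ξ·ΔH°_rxn = 63.06 × 53.2 = 3354.8 kJ/min
Sensible, feed 141→25 °C: -1604.1 kJ/min
Outlet flows (mol/min): A 9.3396, B 126.12
Sensible, products 25→234 °C: 3166.9 kJ/min
Q = ΔH = 4917.6 kJ/min = 81.96 kW
Heat supplied = 81.96 kW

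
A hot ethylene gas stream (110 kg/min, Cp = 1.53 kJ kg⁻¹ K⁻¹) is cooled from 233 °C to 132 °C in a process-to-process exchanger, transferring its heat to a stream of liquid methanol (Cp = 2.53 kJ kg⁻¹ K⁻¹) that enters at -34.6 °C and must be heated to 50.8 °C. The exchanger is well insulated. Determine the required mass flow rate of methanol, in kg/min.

Heat released by hot stream: Q = 110 × 1.53 × (233 − 132) = 16998 kJ/min
Energy balance on cold side (adiabatic exchanger): Q = ṁ_c·Cp_c·(T_c,out − T_c,in)
ṁ_c = 16998 / [2.53 × (50.8 − -34.6)] = 78.673 kg/min

ṁ_c = 78.7 kg/min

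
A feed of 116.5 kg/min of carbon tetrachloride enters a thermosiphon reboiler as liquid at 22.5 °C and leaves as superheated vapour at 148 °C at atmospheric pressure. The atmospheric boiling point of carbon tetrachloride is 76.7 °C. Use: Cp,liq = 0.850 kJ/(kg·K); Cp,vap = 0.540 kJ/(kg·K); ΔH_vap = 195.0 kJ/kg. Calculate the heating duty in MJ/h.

Q = 1950 MJ/h

liquid 22.5→76.7 °C: 46.07 kJ/kg
vaporisation at 76.7 °C: 195 kJ/kg
vapour 76.7→148 °C: 38.502 kJ/kg
Δh = 46.07 + 195 + 38.502 = 279.57 kJ/kg
Q = ṁ·Δh = 116.5 kg/min × 279.57 kJ/kg = 32570 kJ/min
|Q| = 542.84 kW = 1954.2 MJ/h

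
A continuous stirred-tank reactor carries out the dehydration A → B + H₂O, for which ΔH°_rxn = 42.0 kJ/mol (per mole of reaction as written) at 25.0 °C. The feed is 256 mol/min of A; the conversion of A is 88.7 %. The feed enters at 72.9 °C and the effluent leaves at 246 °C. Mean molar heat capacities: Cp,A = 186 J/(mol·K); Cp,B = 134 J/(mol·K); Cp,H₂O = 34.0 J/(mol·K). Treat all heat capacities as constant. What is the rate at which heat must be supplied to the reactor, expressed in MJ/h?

Extent of reaction ξ = 0.887 × 256 = 227.07 mol/min
Reaction term: ξ·ΔH°_rxn = 227.07 × 42.0 = 9537 kJ/min
Sensible, feed 72.9→25 °C: -2280.8 kJ/min
Outlet flows (mol/min): A 28.928, B 227.07, H₂O 227.07
Sensible, products 25→246 °C: 9619.8 kJ/min
Q = ΔH = 16876 kJ/min = 281.27 kW
Heat supplied = 1012.6 MJ/h

Q_in = 1010 MJ/h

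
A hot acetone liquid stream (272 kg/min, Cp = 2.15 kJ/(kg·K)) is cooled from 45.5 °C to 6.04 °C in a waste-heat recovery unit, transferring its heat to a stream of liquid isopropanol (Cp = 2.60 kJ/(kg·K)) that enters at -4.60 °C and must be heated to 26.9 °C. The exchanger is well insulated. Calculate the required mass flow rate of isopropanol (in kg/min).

Heat released by hot stream: Q = 272 × 2.15 × (45.5 − 6.04) = 23076 kJ/min
Energy balance on cold side (adiabatic exchanger): Q = ṁ_c·Cp_c·(T_c,out − T_c,in)
ṁ_c = 23076 / [2.60 × (26.9 − -4.60)] = 281.76 kg/min

ṁ_c = 282 kg/min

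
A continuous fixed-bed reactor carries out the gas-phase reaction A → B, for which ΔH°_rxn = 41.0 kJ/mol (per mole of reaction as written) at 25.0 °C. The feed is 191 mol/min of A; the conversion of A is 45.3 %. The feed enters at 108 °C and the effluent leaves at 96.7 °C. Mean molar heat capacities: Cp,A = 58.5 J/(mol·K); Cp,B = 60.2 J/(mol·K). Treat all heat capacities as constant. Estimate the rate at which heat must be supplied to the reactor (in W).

Q_in = 57200 W

Extent of reaction ξ = 0.453 × 191 = 86.523 mol/min
Reaction term: ξ·ΔH°_rxn = 86.523 × 41.0 = 3547.4 kJ/min
Sensible, feed 108→25 °C: -927.4 kJ/min
Outlet flows (mol/min): A 104.48, B 86.523
Sensible, products 25→96.7 °C: 811.69 kJ/min
Q = ΔH = 3431.7 kJ/min = 57.195 kW
Heat supplied = 57195 W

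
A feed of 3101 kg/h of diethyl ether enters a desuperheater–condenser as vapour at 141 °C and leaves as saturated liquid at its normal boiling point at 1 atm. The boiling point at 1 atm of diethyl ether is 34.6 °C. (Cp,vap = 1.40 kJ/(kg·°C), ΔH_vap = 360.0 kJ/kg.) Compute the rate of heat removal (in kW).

Q_c = 438 kW

vapour 141→34.6 °C: -148.96 kJ/kg
condensation at 34.6 °C: -360 kJ/kg
Δh = -148.96 + -360 = -508.96 kJ/kg
Q = ṁ·Δh = 3101 kg/h × -508.96 kJ/kg = -1.5783e+06 kJ/h
|Q| = 438.41 kW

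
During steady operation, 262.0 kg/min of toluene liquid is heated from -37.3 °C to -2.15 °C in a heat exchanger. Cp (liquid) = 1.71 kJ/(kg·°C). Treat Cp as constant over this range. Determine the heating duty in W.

Q = 262000 W

Q = ṁ·Cp·ΔT = 262.0 × 1.71 × (-2.15 − -37.3) = 15748 kJ/min
Converting: 15748 / 60 s = 262.47 kW
Heating duty = 262470 W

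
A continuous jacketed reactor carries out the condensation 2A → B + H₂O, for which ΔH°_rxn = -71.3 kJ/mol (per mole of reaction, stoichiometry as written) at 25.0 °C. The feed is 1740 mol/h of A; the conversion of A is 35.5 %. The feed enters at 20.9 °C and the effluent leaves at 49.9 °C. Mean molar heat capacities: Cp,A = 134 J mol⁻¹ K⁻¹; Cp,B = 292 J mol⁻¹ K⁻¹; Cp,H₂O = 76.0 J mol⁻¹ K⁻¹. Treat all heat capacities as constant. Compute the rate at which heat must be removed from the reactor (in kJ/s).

Q_out = 4.03 kJ/s

Extent of reaction ξ = 0.355 × 1740 / 2 = 308.85 mol/h
Reaction term: ξ·ΔH°_rxn = 308.85 × -71.3 = -22021 kJ/h
Sensible, feed 20.9→25 °C: 955.96 kJ/h
Outlet flows (mol/h): A 1122.3, B 308.85, H₂O 308.85
Sensible, products 25→49.9 °C: 6574.7 kJ/h
Q = ΔH = -14490 kJ/h = -4.0251 kW
Heat removed = 4.0251 kJ/s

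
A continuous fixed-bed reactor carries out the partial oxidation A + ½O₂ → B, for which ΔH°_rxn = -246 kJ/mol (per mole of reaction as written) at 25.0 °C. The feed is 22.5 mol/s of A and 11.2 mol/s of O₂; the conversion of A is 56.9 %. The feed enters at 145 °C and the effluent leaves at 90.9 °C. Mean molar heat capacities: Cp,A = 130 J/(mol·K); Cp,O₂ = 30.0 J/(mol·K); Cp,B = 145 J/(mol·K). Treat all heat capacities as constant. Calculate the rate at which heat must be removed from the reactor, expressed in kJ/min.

Q_out = 200000 kJ/min

Extent of reaction ξ = 0.569 × 22.5 = 12.802 mol/s
Reaction term: ξ·ΔH°_rxn = 12.802 × -246 = -3149.4 kJ/s
Sensible, feed 145→25 °C: -391.32 kJ/s
Outlet flows (mol/s): A 9.6975, O₂ 4.7988, B 12.802
Sensible, products 25→90.9 °C: 214.9 kJ/s
Q = ΔH = -3325.8 kJ/s = -3325.8 kW
Heat removed = 199550 kJ/min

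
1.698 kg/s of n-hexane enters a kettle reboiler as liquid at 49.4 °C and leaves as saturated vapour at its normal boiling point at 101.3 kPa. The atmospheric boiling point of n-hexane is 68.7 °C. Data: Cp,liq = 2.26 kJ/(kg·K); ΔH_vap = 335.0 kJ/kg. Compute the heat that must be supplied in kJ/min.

liquid 49.4→68.7 °C: 43.618 kJ/kg
vaporisation at 68.7 °C: 335 kJ/kg
Δh = 43.618 + 335 = 378.62 kJ/kg
Q = ṁ·Δh = 1.698 kg/s × 378.62 kJ/kg = 642.89 kJ/s
|Q| = 642.89 kW = 38574 kJ/min

Q = 38600 kJ/min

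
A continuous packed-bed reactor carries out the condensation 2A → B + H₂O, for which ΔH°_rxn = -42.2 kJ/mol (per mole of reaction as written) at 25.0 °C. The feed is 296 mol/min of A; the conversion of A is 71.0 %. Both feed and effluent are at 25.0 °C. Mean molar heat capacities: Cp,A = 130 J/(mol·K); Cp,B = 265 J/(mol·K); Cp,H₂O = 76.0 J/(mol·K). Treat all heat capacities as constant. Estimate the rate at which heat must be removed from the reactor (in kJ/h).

Extent of reaction ξ = 0.710 × 296 / 2 = 105.08 mol/min
Reaction term: ξ·ΔH°_rxn = 105.08 × -42.2 = -4434.4 kJ/min
Q = ΔH = -4434.4 kJ/min = -73.906 kW
Heat removed = 266060 kJ/h

Q_out = 266000 kJ/h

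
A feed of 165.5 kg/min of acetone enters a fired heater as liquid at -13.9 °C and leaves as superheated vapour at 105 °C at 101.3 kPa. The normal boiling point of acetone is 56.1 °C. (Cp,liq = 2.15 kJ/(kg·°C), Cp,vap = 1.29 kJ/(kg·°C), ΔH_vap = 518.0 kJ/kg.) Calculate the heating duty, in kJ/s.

Q = 2020 kJ/s

liquid -13.9→56.1 °C: 150.5 kJ/kg
vaporisation at 56.1 °C: 518 kJ/kg
vapour 56.1→105 °C: 63.081 kJ/kg
Δh = 150.5 + 518 + 63.081 = 731.58 kJ/kg
Q = ṁ·Δh = 165.5 kg/min × 731.58 kJ/kg = 121080 kJ/min
|Q| = 2017.9 kW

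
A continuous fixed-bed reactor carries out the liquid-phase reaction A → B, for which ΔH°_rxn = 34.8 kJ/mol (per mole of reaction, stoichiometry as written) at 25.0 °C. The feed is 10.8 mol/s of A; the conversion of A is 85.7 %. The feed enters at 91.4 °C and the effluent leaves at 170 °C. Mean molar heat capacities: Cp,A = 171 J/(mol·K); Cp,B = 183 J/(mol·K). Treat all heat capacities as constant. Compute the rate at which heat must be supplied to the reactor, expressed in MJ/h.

Q_in = 1740 MJ/h

Extent of reaction ξ = 0.857 × 10.8 = 9.2556 mol/s
Reaction term: ξ·ΔH°_rxn = 9.2556 × 34.8 = 322.09 kJ/s
Sensible, feed 91.4→25 °C: -122.63 kJ/s
Outlet flows (mol/s): A 1.5444, B 9.2556
Sensible, products 25→170 °C: 283.89 kJ/s
Q = ΔH = 483.36 kJ/s = 483.36 kW
Heat supplied = 1740.1 MJ/h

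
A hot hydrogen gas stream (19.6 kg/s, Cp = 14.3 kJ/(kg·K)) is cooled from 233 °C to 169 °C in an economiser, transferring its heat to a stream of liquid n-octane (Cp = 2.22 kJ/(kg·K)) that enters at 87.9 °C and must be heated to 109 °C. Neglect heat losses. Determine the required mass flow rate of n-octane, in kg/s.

Heat released by hot stream: Q = 19.6 × 14.3 × (233 − 169) = 17938 kJ/s
Energy balance on cold side (adiabatic exchanger): Q = ṁ_c·Cp_c·(T_c,out − T_c,in)
ṁ_c = 17938 / [2.22 × (109 − 87.9)] = 382.95 kg/s

ṁ_c = 383 kg/s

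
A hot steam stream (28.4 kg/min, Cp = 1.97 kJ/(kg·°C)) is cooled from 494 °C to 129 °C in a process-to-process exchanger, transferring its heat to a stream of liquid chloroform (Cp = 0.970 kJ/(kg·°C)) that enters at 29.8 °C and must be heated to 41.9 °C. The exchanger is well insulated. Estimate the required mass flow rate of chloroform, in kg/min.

ṁ_c = 1740 kg/min

Heat released by hot stream: Q = 28.4 × 1.97 × (494 − 129) = 20421 kJ/min
Energy balance on cold side (adiabatic exchanger): Q = ṁ_c·Cp_c·(T_c,out − T_c,in)
ṁ_c = 20421 / [0.970 × (41.9 − 29.8)] = 1739.9 kg/min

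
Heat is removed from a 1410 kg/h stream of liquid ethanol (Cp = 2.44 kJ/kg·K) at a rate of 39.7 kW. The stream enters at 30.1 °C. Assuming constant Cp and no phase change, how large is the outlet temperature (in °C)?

Q = 39.7 kW = 142920 kJ/h
ΔT = Q/(ṁ·Cp) = 142920/(1410×2.44) = 41.542 K
T_out = 30.1 − 41.542 = -11.442 °C

T_out = -11.4 °C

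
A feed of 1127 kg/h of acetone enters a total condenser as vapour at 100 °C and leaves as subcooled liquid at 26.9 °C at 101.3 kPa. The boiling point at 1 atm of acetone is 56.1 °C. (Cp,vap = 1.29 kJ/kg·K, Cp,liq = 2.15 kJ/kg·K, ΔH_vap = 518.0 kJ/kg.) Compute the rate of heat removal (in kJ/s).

Q_c = 200 kJ/s

vapour 100→56.1 °C: -56.631 kJ/kg
condensation at 56.1 °C: -518 kJ/kg
liquid 56.1→26.9 °C: -62.78 kJ/kg
Δh = -56.631 + -518 + -62.78 = -637.41 kJ/kg
Q = ṁ·Δh = 1127 kg/h × -637.41 kJ/kg = -718360 kJ/h
|Q| = 199.55 kW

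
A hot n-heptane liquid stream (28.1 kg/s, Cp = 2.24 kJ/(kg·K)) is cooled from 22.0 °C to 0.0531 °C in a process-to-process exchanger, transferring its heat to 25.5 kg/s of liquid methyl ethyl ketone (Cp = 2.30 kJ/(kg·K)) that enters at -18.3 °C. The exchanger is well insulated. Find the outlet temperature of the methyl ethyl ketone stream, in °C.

T_c,out = 5.25 °C

Heat released by hot stream: Q = 28.1 × 2.24 × (22.0 − 0.0531) = 1381.4 kJ/s
Energy balance on cold side (adiabatic exchanger): Q = ṁ_c·Cp_c·(T_c,out − T_c,in)
T_c,out = -18.3 + 1381.4/(25.5 × 2.30) = 5.2537 °C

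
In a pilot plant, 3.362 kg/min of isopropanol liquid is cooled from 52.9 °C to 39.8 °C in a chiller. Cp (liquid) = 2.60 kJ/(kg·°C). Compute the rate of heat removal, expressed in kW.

Q = ṁ·Cp·ΔT = 3.362 × 2.60 × (39.8 − 52.9) = -114.51 kJ/min
Converting: 114.51 / 60 s = 1.9085 kW

Q_c = 1.91 kW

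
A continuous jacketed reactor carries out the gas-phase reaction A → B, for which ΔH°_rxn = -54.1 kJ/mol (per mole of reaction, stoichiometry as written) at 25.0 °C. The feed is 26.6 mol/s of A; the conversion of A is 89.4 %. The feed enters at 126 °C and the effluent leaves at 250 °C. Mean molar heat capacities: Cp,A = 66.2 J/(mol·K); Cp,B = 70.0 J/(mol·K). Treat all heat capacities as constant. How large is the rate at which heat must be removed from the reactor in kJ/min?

Extent of reaction ξ = 0.894 × 26.6 = 23.78 mol/s
Reaction term: ξ·ΔH°_rxn = 23.78 × -54.1 = -1286.5 kJ/s
Sensible, feed 126→25 °C: -177.85 kJ/s
Outlet flows (mol/s): A 2.8196, B 23.78
Sensible, products 25→250 °C: 416.54 kJ/s
Q = ΔH = -1047.8 kJ/s = -1047.8 kW
Heat removed = 62870 kJ/min

Q_out = 62900 kJ/min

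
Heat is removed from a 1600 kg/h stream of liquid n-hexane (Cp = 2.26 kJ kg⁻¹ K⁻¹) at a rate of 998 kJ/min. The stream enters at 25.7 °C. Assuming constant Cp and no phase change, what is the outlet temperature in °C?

T_out = 9.14 °C

Q = 998 kJ/min = 59880 kJ/h
ΔT = Q/(ṁ·Cp) = 59880/(1600×2.26) = 16.56 K
T_out = 25.7 − 16.56 = 9.1403 °C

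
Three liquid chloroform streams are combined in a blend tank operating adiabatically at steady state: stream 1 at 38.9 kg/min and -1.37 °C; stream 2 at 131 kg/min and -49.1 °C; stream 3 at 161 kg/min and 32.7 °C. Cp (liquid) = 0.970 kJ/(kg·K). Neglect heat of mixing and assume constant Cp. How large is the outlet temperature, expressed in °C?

No heat crosses the boundary, so H_out = H_in.
Σ ṁᵢCp,ᵢTᵢ = 38.9×0.970×-1.37 + 131×0.970×-49.1 + 161×0.970×32.7 = -1184.1
Σ ṁᵢCp,ᵢ = 38.9×0.970 + 131×0.970 + 161×0.970 = 320.97
T_out = -1184.1 / 320.97 = -3.689 °C

T_out = -3.69 °C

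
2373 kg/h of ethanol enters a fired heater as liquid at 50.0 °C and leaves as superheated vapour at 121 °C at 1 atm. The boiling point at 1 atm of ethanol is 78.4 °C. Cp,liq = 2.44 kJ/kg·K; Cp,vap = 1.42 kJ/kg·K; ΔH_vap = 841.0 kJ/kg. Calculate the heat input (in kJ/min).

liquid 50.0→78.4 °C: 69.296 kJ/kg
vaporisation at 78.4 °C: 841 kJ/kg
vapour 78.4→121 °C: 60.492 kJ/kg
Δh = 69.296 + 841 + 60.492 = 970.79 kJ/kg
Q = ṁ·Δh = 2373 kg/h × 970.79 kJ/kg = 2.3037e+06 kJ/h
|Q| = 639.91 kW = 38395 kJ/min

Q = 38400 kJ/min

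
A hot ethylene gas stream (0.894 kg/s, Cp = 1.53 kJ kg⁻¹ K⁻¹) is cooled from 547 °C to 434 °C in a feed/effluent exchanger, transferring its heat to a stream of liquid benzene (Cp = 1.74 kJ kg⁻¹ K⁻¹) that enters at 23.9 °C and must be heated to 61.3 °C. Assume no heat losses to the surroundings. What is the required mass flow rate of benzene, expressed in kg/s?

Heat released by hot stream: Q = 0.894 × 1.53 × (547 − 434) = 154.56 kJ/s
Energy balance on cold side (adiabatic exchanger): Q = ṁ_c·Cp_c·(T_c,out − T_c,in)
ṁ_c = 154.56 / [1.74 × (61.3 − 23.9)] = 2.3751 kg/s

ṁ_c = 2.38 kg/s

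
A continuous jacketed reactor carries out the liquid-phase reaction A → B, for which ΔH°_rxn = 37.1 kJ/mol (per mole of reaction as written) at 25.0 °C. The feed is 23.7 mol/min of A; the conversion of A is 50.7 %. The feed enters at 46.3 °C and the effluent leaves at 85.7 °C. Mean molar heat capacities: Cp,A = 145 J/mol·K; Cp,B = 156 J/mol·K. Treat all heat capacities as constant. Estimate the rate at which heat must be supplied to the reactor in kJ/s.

Q_in = 9.82 kJ/s

Extent of reaction ξ = 0.507 × 23.7 = 12.016 mol/min
Reaction term: ξ·ΔH°_rxn = 12.016 × 37.1 = 445.79 kJ/min
Sensible, feed 46.3→25 °C: -73.197 kJ/min
Outlet flows (mol/min): A 11.684, B 12.016
Sensible, products 25→85.7 °C: 216.62 kJ/min
Q = ΔH = 589.21 kJ/min = 9.8202 kW
Heat supplied = 9.8202 kJ/s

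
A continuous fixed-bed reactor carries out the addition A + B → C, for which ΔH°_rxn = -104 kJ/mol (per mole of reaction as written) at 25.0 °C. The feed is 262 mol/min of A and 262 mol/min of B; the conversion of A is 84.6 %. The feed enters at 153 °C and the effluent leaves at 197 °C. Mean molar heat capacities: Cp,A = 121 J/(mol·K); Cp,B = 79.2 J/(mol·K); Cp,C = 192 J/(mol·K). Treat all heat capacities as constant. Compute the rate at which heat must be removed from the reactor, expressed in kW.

Q_out = 351 kW

Extent of reaction ξ = 0.846 × 262 = 221.65 mol/min
Reaction term: ξ·ΔH°_rxn = 221.65 × -104 = -23052 kJ/min
Sensible, feed 153→25 °C: -6713.9 kJ/min
Outlet flows (mol/min): A 40.348, B 40.348, C 221.65
Sensible, products 25→197 °C: 8709.2 kJ/min
Q = ΔH = -21057 kJ/min = -350.94 kW
Heat removed = 350.94 kW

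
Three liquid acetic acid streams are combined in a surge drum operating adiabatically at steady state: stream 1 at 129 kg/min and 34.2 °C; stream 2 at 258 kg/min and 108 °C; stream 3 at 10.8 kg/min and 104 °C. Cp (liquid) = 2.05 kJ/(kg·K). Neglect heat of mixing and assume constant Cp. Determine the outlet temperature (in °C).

T_out = 84.0 °C

Adiabatic, steady state ⇒ Σ ṁᵢCp,ᵢ(T_out − Tᵢ) = 0
Σ ṁᵢCp,ᵢTᵢ = 129×2.05×34.2 + 258×2.05×108 + 10.8×2.05×104 = 68468
Σ ṁᵢCp,ᵢ = 129×2.05 + 258×2.05 + 10.8×2.05 = 815.49
T_out = 68468 / 815.49 = 83.959 °C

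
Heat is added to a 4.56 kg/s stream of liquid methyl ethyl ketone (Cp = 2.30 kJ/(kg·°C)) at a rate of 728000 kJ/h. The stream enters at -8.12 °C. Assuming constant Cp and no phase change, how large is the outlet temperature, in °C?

T_out = 11.2 °C

Q = 728000 kJ/h = 202.22 kJ/s
ΔT = Q/(ṁ·Cp) = 202.22/(4.56×2.30) = 19.281 K
T_out = -8.12 + 19.281 = 11.161 °C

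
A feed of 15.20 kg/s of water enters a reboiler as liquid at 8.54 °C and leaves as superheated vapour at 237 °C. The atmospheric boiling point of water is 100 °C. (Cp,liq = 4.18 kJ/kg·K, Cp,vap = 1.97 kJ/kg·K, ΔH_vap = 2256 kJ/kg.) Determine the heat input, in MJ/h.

liquid 8.54→100 °C: 382.3 kJ/kg
vaporisation at 100 °C: 2256 kJ/kg
vapour 100→237 °C: 269.89 kJ/kg
Δh = 382.3 + 2256 + 269.89 = 2908.2 kJ/kg
Q = ṁ·Δh = 15.20 kg/s × 2908.2 kJ/kg = 44205 kJ/s
|Q| = 44205 kW = 159140 MJ/h

Q = 159000 MJ/h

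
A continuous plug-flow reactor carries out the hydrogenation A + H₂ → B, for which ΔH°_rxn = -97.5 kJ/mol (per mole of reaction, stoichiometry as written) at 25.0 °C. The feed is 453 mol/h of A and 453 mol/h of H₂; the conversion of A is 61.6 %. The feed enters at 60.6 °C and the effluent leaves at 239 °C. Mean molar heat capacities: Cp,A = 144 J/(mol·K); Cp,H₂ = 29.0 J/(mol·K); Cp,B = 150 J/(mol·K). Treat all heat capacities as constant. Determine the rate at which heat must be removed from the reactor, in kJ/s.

Q_out = 4.06 kJ/s

Extent of reaction ξ = 0.616 × 453 = 279.05 mol/h
Reaction term: ξ·ΔH°_rxn = 279.05 × -97.5 = -27207 kJ/h
Sensible, feed 60.6→25 °C: -2789.9 kJ/h
Outlet flows (mol/h): A 173.95, H₂ 173.95, B 279.05
Sensible, products 25→239 °C: 15397 kJ/h
Q = ΔH = -14600 kJ/h = -4.0555 kW
Heat removed = 4.0555 kJ/s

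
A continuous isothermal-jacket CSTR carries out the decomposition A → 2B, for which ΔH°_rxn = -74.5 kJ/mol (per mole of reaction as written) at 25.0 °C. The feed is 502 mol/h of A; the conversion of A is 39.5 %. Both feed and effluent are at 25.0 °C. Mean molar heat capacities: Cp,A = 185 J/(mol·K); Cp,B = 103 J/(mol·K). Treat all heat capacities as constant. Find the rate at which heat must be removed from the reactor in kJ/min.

Extent of reaction ξ = 0.395 × 502 = 198.29 mol/h
Reaction term: ξ·ΔH°_rxn = 198.29 × -74.5 = -14773 kJ/h
Q = ΔH = -14773 kJ/h = -4.1035 kW
Heat removed = 246.21 kJ/min

Q_out = 246 kJ/min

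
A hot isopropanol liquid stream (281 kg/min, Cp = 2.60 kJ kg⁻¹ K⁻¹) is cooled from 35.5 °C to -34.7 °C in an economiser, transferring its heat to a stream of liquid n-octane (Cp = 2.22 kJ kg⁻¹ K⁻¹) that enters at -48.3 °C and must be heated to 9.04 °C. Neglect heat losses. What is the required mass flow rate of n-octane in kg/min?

Heat released by hot stream: Q = 281 × 2.60 × (35.5 − -34.7) = 51288 kJ/min
Energy balance on cold side (adiabatic exchanger): Q = ṁ_c·Cp_c·(T_c,out − T_c,in)
ṁ_c = 51288 / [2.22 × (9.04 − -48.3)] = 402.91 kg/min

ṁ_c = 403 kg/min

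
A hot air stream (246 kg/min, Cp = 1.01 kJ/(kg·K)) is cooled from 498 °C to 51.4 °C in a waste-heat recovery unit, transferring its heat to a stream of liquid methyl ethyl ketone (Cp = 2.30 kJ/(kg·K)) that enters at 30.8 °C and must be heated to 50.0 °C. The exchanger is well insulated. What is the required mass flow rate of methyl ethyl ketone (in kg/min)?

Heat released by hot stream: Q = 246 × 1.01 × (498 − 51.4) = 110960 kJ/min
Energy balance on cold side (adiabatic exchanger): Q = ṁ_c·Cp_c·(T_c,out − T_c,in)
ṁ_c = 110960 / [2.30 × (50.0 − 30.8)] = 2512.7 kg/min

ṁ_c = 2510 kg/min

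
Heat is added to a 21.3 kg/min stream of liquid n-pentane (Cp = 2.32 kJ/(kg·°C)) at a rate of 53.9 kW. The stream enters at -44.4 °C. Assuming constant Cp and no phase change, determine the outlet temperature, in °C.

T_out = 21.0 °C

Q = 53.9 kW = 3234 kJ/min
ΔT = Q/(ṁ·Cp) = 3234/(21.3×2.32) = 65.444 K
T_out = -44.4 + 65.444 = 21.044 °C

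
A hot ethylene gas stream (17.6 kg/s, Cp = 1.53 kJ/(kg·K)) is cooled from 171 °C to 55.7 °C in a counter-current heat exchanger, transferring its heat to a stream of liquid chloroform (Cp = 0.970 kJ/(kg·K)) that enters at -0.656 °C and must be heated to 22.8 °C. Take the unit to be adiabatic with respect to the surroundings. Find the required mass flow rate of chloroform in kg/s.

Heat released by hot stream: Q = 17.6 × 1.53 × (171 − 55.7) = 3104.8 kJ/s
Energy balance on cold side (adiabatic exchanger): Q = ṁ_c·Cp_c·(T_c,out − T_c,in)
ṁ_c = 3104.8 / [0.970 × (22.8 − -0.656)] = 136.46 kg/s

ṁ_c = 136 kg/s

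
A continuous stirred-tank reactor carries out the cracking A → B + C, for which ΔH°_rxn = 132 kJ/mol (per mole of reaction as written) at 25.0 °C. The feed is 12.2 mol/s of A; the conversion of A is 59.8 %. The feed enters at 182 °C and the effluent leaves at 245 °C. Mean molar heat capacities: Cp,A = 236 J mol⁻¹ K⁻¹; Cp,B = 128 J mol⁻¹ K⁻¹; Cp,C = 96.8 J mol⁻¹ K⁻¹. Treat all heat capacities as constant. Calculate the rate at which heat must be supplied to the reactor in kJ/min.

Extent of reaction ξ = 0.598 × 12.2 = 7.2956 mol/s
Reaction term: ξ·ΔH°_rxn = 7.2956 × 132 = 963.02 kJ/s
Sensible, feed 182→25 °C: -452.03 kJ/s
Outlet flows (mol/s): A 4.9044, B 7.2956, C 7.2956
Sensible, products 25→245 °C: 615.45 kJ/s
Q = ΔH = 1126.4 kJ/s = 1126.4 kW
Heat supplied = 67586 kJ/min

Q_in = 67600 kJ/min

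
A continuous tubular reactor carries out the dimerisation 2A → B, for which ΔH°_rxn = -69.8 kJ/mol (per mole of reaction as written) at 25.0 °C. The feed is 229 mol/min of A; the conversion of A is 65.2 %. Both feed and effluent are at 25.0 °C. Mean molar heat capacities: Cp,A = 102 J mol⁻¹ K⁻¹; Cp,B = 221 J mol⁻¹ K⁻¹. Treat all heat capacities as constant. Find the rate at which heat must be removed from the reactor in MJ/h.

Q_out = 313 MJ/h

Extent of reaction ξ = 0.652 × 229 / 2 = 74.654 mol/min
Reaction term: ξ·ΔH°_rxn = 74.654 × -69.8 = -5210.8 kJ/min
Q = ΔH = -5210.8 kJ/min = -86.847 kW
Heat removed = 312.65 MJ/h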